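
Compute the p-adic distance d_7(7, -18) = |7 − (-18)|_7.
d_7(7, -18) = 1

Step 1 — x − y = 7 − (-18) = 25. Step 2 — v_7(25) = 0 (factor: 25 = (7^0 · 25); the sign does not affect v_p). Step 3 — |x − y|_7 = 7^{0} = 1.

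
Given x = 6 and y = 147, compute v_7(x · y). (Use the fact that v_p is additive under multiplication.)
v_7(882) = 2

v_p(x) = 0 (factor: 6 = 7^0 · 6); v_p(y) = 2 (factor: 147 = 7^2 · 3). Additivity: v_p(xy) = v_p(x) + v_p(y) = 0 + 2 = 2. (Direct check: xy = 882 = 7^2 · (18).)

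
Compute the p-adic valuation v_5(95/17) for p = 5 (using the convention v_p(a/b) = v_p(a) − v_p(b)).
v_5(95/17) = 1

Factor powers of 5 from the numerator and denominator of the reduced fraction: 95 = 5^1 · 19 and 17 = 5^0 · 17. Apply v_p(a/b) = v_p(a) − v_p(b): v_5(95/17) = 1 − 0 = 1.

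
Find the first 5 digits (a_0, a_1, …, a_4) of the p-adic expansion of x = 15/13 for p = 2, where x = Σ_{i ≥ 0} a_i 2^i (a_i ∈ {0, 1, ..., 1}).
(a_0, …, a_4) = (1, 1, 0, 1, 0)

v_2(15/13) = 0 (numerator and denominator both coprime to 2), so x ∈ ℤ_2^×. Compute digits iteratively via a_i = x_i mod 2, x_{i+1} = (x_i − a_i)/2, with x_0 = x:
  x_0 = 15/13;  a_0 = 1;  x_1 = (x_0 − 1)/2 = 1/13
  x_1 = 1/13;  a_1 = 1;  x_2 = (x_1 − 1)/2 = -6/13
  x_2 = -6/13;  a_2 = 0;  x_3 = (x_2 − 0)/2 = -3/13
  x_3 = -3/13;  a_3 = 1;  x_4 = (x_3 − 1)/2 = -8/13
  x_4 = -8/13;  a_4 = 0;  x_5 = (x_4 − 0)/2 = -4/13
Digits: (1, 1, 0, 1, 0).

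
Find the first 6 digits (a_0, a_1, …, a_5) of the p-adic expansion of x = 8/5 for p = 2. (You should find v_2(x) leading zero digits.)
(a_0, …, a_5) = (0, 0, 0, 1, 0, 1)

v_2(8/5) = 3, so a_0 = ... = a_2 = 0. Factor out: x = 2^3 · u with u = 1/5 a unit in ℤ_2. Expand u iteratively via a_{v+i} = u_i mod 2, u_{i+1} = (u_i − a_{v+i})/2:
  u_0 = 1/5;  a_3 = 1;  u_1 = (u_0 − 1)/2 = -2/5
  u_1 = -2/5;  a_4 = 0;  u_2 = (u_1 − 0)/2 = -1/5
  u_2 = -1/5;  a_5 = 1;  u_3 = (u_2 − 1)/2 = -3/5
Digits: (0, 0, 0, 1, 0, 1).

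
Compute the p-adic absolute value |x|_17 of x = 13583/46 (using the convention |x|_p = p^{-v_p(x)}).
|13583/46|_17 = 1/289

Step 1 — compute v_17(x) by factoring powers of 17 out of the numerator and denominator: v_17(13583/46) = 2. Step 2 — apply |x|_p = p^{-v_p(x)} = 17^{-2} = 1/289.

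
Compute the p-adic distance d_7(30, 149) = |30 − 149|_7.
d_7(30, 149) = 1/7

Step 1 — x − y = 30 − 149 = -119. Step 2 — v_7(-119) = 1 (factor: -119 = −(7^1 · 17); the sign does not affect v_p). Step 3 — |x − y|_7 = 7^{-1} = 1/7.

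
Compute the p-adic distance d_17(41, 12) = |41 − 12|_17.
d_17(41, 12) = 1

Step 1 — x − y = 41 − 12 = 29. Step 2 — v_17(29) = 0 (factor: 29 = (17^0 · 29); the sign does not affect v_p). Step 3 — |x − y|_17 = 17^{0} = 1.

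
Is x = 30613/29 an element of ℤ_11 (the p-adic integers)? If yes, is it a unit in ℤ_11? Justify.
x ∈ ℤ_11 but not a unit; v_11(x) = 3 > 0

ℤ_11 = {x ∈ ℚ_11 : v_11(x) ≥ 0} and ℤ_11^× = {x ∈ ℤ_11 : v_11(x) = 0}. Here v_11(30613/29) = v_11(num) − v_11(den) = 3; compare against these criteria.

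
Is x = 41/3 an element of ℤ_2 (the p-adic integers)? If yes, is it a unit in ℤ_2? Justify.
x ∈ ℤ_2^× (unit); v_2(x) = 0

ℤ_2 = {x ∈ ℚ_2 : v_2(x) ≥ 0} and ℤ_2^× = {x ∈ ℤ_2 : v_2(x) = 0}. Here v_2(41/3) = v_2(num) − v_2(den) = 0; compare against these criteria.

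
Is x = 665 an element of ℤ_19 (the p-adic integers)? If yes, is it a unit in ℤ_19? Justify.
x ∈ ℤ_19 but not a unit; v_19(x) = 1 > 0

ℤ_19 = {x ∈ ℚ_19 : v_19(x) ≥ 0} and ℤ_19^× = {x ∈ ℤ_19 : v_19(x) = 0}. Here v_19(665) = v_19(num) − v_19(den) = 1; compare against these criteria.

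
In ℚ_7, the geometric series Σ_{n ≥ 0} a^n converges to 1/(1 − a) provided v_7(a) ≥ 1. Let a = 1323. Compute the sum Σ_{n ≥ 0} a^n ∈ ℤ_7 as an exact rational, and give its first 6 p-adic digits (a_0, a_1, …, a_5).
Σ a^n = 1/(1 − a) = -1/1322;  first 6 digits = (1, 0, 6, 3, 1, 6)

v_7(a) = 2 ≥ 1, so the series converges in ℤ_7 to 1/(1 − a) = 1/(1 − 1323) = -1/1322. Expand this rational in ℤ_7: compute digits iteratively via d_i = x_i mod 7, x_{i+1} = (x_i − d_i)/7. The first 6 digits are (1, 0, 6, 3, 1, 6).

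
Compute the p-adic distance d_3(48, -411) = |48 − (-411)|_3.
d_3(48, -411) = 1/27

Step 1 — x − y = 48 − (-411) = 459. Step 2 — v_3(459) = 3 (factor: 459 = (3^3 · 17); the sign does not affect v_p). Step 3 — |x − y|_3 = 3^{-3} = 1/27.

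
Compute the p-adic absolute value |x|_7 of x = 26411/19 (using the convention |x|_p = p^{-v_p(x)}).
|26411/19|_7 = 1/2401

Step 1 — compute v_7(x) by factoring powers of 7 out of the numerator and denominator: v_7(26411/19) = 4. Step 2 — apply |x|_p = p^{-v_p(x)} = 7^{-4} = 1/2401.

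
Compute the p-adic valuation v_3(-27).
v_3(-27) = 3

v_3(n) is the largest exponent k such that 3^k divides n. Factor out: -27 = -3^3 · 1. (Sign doesn't affect v_p.) So v_3(-27) = 3.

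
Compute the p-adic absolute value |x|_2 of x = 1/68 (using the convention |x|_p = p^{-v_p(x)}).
|1/68|_2 = 4

Step 1 — compute v_2(x) by factoring powers of 2 out of the numerator and denominator: v_2(1/68) = -2. Step 2 — apply |x|_p = p^{-v_p(x)} = 2^{2} = 4.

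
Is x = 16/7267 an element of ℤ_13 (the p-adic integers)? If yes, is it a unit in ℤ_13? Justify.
x ∉ ℤ_13 (v_13(x) = -2 < 0)

ℤ_13 = {x ∈ ℚ_13 : v_13(x) ≥ 0} and ℤ_13^× = {x ∈ ℤ_13 : v_13(x) = 0}. Here v_13(16/7267) = v_13(num) − v_13(den) = -2; compare against these criteria.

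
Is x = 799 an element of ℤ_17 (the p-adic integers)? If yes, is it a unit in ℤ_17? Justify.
x ∈ ℤ_17 but not a unit; v_17(x) = 1 > 0

ℤ_17 = {x ∈ ℚ_17 : v_17(x) ≥ 0} and ℤ_17^× = {x ∈ ℤ_17 : v_17(x) = 0}. Here v_17(799) = v_17(num) − v_17(den) = 1; compare against these criteria.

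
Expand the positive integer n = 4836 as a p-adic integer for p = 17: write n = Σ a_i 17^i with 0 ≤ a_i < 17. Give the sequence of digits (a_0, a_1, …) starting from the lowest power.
(a_0, a_1, …) = (8, 12, 16)

Repeated division by 17 gives the digits low-to-high: 4836 = 8 + 12·17^1 + 16·17^2. Digit sequence: (8, 12, 16).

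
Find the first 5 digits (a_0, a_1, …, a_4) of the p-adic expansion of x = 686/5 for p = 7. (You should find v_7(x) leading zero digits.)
(a_0, …, a_4) = (0, 0, 0, 6, 2)

v_7(686/5) = 3, so a_0 = ... = a_2 = 0. Factor out: x = 7^3 · u with u = 2/5 a unit in ℤ_7. Expand u iteratively via a_{v+i} = u_i mod 7, u_{i+1} = (u_i − a_{v+i})/7:
  u_0 = 2/5;  a_3 = 6;  u_1 = (u_0 − 6)/7 = -4/5
  u_1 = -4/5;  a_4 = 2;  u_2 = (u_1 − 2)/7 = -2/5
Digits: (0, 0, 0, 6, 2).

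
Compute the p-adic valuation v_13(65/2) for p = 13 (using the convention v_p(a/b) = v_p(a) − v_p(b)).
v_13(65/2) = 1

Factor powers of 13 from the numerator and denominator of the reduced fraction: 65 = 13^1 · 5 and 2 = 13^0 · 2. Apply v_p(a/b) = v_p(a) − v_p(b): v_13(65/2) = 1 − 0 = 1.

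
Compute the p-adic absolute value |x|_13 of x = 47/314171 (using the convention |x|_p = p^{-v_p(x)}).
|47/314171|_13 = 28561

Step 1 — compute v_13(x) by factoring powers of 13 out of the numerator and denominator: v_13(47/314171) = -4. Step 2 — apply |x|_p = p^{-v_p(x)} = 13^{4} = 28561.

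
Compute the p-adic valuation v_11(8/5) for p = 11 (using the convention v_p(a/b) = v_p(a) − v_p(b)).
v_11(8/5) = 0

Factor powers of 11 from the numerator and denominator of the reduced fraction: 8 = 11^0 · 8 and 5 = 11^0 · 5. Apply v_p(a/b) = v_p(a) − v_p(b): v_11(8/5) = 0 − 0 = 0.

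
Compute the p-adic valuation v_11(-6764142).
v_11(-6764142) = 5

v_11(n) is the largest exponent k such that 11^k divides n. Factor out: -6764142 = -11^5 · 42. (Sign doesn't affect v_p.) So v_11(-6764142) = 5.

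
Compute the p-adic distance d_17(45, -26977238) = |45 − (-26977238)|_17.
d_17(45, -26977238) = 1/1419857

Step 1 — x − y = 45 − (-26977238) = 26977283. Step 2 — v_17(26977283) = 5 (factor: 26977283 = (17^5 · 19); the sign does not affect v_p). Step 3 — |x − y|_17 = 17^{-5} = 1/1419857.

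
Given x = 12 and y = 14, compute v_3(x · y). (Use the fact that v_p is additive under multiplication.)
v_3(168) = 1

v_p(x) = 1 (factor: 12 = 3^1 · 4); v_p(y) = 0 (factor: 14 = 3^0 · 14). Additivity: v_p(xy) = v_p(x) + v_p(y) = 1 + 0 = 1. (Direct check: xy = 168 = 3^1 · (56).)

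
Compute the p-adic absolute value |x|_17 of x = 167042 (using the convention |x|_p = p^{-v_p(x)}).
|167042|_17 = 1/83521

Step 1 — compute v_17(x) by factoring powers of 17 out of the numerator and denominator: v_17(167042) = 4. Step 2 — apply |x|_p = p^{-v_p(x)} = 17^{-4} = 1/83521.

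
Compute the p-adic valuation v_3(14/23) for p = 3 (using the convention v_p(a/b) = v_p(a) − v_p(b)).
v_3(14/23) = 0

Factor powers of 3 from the numerator and denominator of the reduced fraction: 14 = 3^0 · 14 and 23 = 3^0 · 23. Apply v_p(a/b) = v_p(a) − v_p(b): v_3(14/23) = 0 − 0 = 0.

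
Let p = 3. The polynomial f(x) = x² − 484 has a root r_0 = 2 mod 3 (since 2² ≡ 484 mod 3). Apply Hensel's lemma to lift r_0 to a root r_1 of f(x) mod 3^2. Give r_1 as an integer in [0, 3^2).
r_1 = 5 (mod 9)

Hensel's recurrence: r_{i+1} = r_i − f(r_i)·(f′(r_i))^{-1} mod 3^{i+2}, with f′(x) = 2x. Iterate:
  r_0 = 2 (mod 3)
  r_1 = 5 (mod 9)
Final: r_1 = 5, and one checks f(r_1) ≡ 0 mod 3^2.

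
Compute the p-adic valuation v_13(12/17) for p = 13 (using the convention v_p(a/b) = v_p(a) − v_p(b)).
v_13(12/17) = 0

Factor powers of 13 from the numerator and denominator of the reduced fraction: 12 = 13^0 · 12 and 17 = 13^0 · 17. Apply v_p(a/b) = v_p(a) − v_p(b): v_13(12/17) = 0 − 0 = 0.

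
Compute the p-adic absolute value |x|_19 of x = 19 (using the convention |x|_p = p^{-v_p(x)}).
|19|_19 = 1/19

Step 1 — compute v_19(x) by factoring powers of 19 out of the numerator and denominator: v_19(19) = 1. Step 2 — apply |x|_p = p^{-v_p(x)} = 19^{-1} = 1/19.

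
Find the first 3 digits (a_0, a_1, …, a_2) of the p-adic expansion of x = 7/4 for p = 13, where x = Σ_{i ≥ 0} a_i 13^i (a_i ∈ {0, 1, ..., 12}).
(a_0, …, a_2) = (5, 3, 3)

v_13(7/4) = 0 (numerator and denominator both coprime to 13), so x ∈ ℤ_13^×. Compute digits iteratively via a_i = x_i mod 13, x_{i+1} = (x_i − a_i)/13, with x_0 = x:
  x_0 = 7/4;  a_0 = 5;  x_1 = (x_0 − 5)/13 = -1/4
  x_1 = -1/4;  a_1 = 3;  x_2 = (x_1 − 3)/13 = -1/4
  x_2 = -1/4;  a_2 = 3;  x_3 = (x_2 − 3)/13 = -1/4
Digits: (5, 3, 3).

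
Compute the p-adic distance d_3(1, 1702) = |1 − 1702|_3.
d_3(1, 1702) = 1/243

Step 1 — x − y = 1 − 1702 = -1701. Step 2 — v_3(-1701) = 5 (factor: -1701 = −(3^5 · 7); the sign does not affect v_p). Step 3 — |x − y|_3 = 3^{-5} = 1/243.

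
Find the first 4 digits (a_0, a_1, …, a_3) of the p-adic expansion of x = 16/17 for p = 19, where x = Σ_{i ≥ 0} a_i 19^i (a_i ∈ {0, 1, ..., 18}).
(a_0, …, a_3) = (11, 14, 16, 17)

v_19(16/17) = 0 (numerator and denominator both coprime to 19), so x ∈ ℤ_19^×. Compute digits iteratively via a_i = x_i mod 19, x_{i+1} = (x_i − a_i)/19, with x_0 = x:
  x_0 = 16/17;  a_0 = 11;  x_1 = (x_0 − 11)/19 = -9/17
  x_1 = -9/17;  a_1 = 14;  x_2 = (x_1 − 14)/19 = -13/17
  x_2 = -13/17;  a_2 = 16;  x_3 = (x_2 − 16)/19 = -15/17
  x_3 = -15/17;  a_3 = 17;  x_4 = (x_3 − 17)/19 = -16/17
Digits: (11, 14, 16, 17).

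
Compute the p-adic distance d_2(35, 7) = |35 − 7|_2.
d_2(35, 7) = 1/4

Step 1 — x − y = 35 − 7 = 28. Step 2 — v_2(28) = 2 (factor: 28 = (2^2 · 7); the sign does not affect v_p). Step 3 — |x − y|_2 = 2^{-2} = 1/4.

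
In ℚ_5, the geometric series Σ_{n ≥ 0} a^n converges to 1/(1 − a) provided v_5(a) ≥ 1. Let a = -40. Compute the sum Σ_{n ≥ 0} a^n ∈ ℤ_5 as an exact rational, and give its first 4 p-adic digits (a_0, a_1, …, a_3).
Σ a^n = 1/(1 − a) = 1/41;  first 4 digits = (1, 2, 2, 0)

v_5(a) = 1 ≥ 1, so the series converges in ℤ_5 to 1/(1 − a) = 1/(1 − (-40)) = 1/41. Expand this rational in ℤ_5: compute digits iteratively via d_i = x_i mod 5, x_{i+1} = (x_i − d_i)/5. The first 4 digits are (1, 2, 2, 0).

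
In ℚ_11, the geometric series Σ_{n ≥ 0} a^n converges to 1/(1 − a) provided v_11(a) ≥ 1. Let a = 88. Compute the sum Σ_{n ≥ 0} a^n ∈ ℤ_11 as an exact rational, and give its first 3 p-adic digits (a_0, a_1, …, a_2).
Σ a^n = 1/(1 − a) = -1/87;  first 3 digits = (1, 8, 9)

v_11(a) = 1 ≥ 1, so the series converges in ℤ_11 to 1/(1 − a) = 1/(1 − 88) = -1/87. Expand this rational in ℤ_11: compute digits iteratively via d_i = x_i mod 11, x_{i+1} = (x_i − d_i)/11. The first 3 digits are (1, 8, 9).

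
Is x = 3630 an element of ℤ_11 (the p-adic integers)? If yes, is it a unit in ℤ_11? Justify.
x ∈ ℤ_11 but not a unit; v_11(x) = 2 > 0

ℤ_11 = {x ∈ ℚ_11 : v_11(x) ≥ 0} and ℤ_11^× = {x ∈ ℤ_11 : v_11(x) = 0}. Here v_11(3630) = v_11(num) − v_11(den) = 2; compare against these criteria.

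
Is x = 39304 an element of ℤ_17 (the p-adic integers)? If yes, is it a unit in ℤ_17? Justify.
x ∈ ℤ_17 but not a unit; v_17(x) = 3 > 0

ℤ_17 = {x ∈ ℚ_17 : v_17(x) ≥ 0} and ℤ_17^× = {x ∈ ℤ_17 : v_17(x) = 0}. Here v_17(39304) = v_17(num) − v_17(den) = 3; compare against these criteria.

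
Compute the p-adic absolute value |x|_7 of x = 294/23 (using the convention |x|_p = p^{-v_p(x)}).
|294/23|_7 = 1/49

Step 1 — compute v_7(x) by factoring powers of 7 out of the numerator and denominator: v_7(294/23) = 2. Step 2 — apply |x|_p = p^{-v_p(x)} = 7^{-2} = 1/49.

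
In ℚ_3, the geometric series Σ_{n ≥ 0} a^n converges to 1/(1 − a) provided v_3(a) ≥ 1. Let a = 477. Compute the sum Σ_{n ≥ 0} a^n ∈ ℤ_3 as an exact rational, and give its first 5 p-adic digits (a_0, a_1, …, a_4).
Σ a^n = 1/(1 − a) = -1/476;  first 5 digits = (1, 0, 2, 2, 0)

v_3(a) = 2 ≥ 1, so the series converges in ℤ_3 to 1/(1 − a) = 1/(1 − 477) = -1/476. Expand this rational in ℤ_3: compute digits iteratively via d_i = x_i mod 3, x_{i+1} = (x_i − d_i)/3. The first 5 digits are (1, 0, 2, 2, 0).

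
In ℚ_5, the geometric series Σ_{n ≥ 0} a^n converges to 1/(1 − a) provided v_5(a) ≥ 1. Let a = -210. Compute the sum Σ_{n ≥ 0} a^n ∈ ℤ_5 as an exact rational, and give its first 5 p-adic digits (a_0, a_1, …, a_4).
Σ a^n = 1/(1 − a) = 1/211;  first 5 digits = (1, 3, 0, 3, 3)

v_5(a) = 1 ≥ 1, so the series converges in ℤ_5 to 1/(1 − a) = 1/(1 − (-210)) = 1/211. Expand this rational in ℤ_5: compute digits iteratively via d_i = x_i mod 5, x_{i+1} = (x_i − d_i)/5. The first 5 digits are (1, 3, 0, 3, 3).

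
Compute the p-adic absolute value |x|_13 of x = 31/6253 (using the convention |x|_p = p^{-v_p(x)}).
|31/6253|_13 = 169

Step 1 — compute v_13(x) by factoring powers of 13 out of the numerator and denominator: v_13(31/6253) = -2. Step 2 — apply |x|_p = p^{-v_p(x)} = 13^{2} = 169.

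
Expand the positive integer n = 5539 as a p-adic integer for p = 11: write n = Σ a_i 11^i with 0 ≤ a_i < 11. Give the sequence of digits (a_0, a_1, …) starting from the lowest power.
(a_0, a_1, …) = (6, 8, 1, 4)

Repeated division by 11 gives the digits low-to-high: 5539 = 6 + 8·11^1 + 1·11^2 + 4·11^3. Digit sequence: (6, 8, 1, 4).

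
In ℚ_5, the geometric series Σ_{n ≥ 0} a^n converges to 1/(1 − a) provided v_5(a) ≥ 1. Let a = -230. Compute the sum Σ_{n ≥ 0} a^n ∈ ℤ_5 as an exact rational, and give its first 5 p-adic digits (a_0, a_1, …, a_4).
Σ a^n = 1/(1 − a) = 1/231;  first 5 digits = (1, 4, 1, 0, 3)

v_5(a) = 1 ≥ 1, so the series converges in ℤ_5 to 1/(1 − a) = 1/(1 − (-230)) = 1/231. Expand this rational in ℤ_5: compute digits iteratively via d_i = x_i mod 5, x_{i+1} = (x_i − d_i)/5. The first 5 digits are (1, 4, 1, 0, 3).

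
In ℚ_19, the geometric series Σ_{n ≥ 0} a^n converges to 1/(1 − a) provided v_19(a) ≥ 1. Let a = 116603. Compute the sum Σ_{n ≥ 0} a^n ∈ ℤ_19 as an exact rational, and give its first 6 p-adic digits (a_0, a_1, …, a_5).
Σ a^n = 1/(1 − a) = -1/116602;  first 6 digits = (1, 0, 0, 17, 0, 0)

v_19(a) = 3 ≥ 1, so the series converges in ℤ_19 to 1/(1 − a) = 1/(1 − 116603) = -1/116602. Expand this rational in ℤ_19: compute digits iteratively via d_i = x_i mod 19, x_{i+1} = (x_i − d_i)/19. The first 6 digits are (1, 0, 0, 17, 0, 0).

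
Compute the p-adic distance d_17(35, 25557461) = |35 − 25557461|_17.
d_17(35, 25557461) = 1/1419857

Step 1 — x − y = 35 − 25557461 = -25557426. Step 2 — v_17(-25557426) = 5 (factor: -25557426 = −(17^5 · 18); the sign does not affect v_p). Step 3 — |x − y|_17 = 17^{-5} = 1/1419857.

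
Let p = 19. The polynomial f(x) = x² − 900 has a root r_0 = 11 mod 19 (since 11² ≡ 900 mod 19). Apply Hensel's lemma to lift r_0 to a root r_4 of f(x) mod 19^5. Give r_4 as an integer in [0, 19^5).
r_4 = 30 (mod 2476099)

Hensel's recurrence: r_{i+1} = r_i − f(r_i)·(f′(r_i))^{-1} mod 19^{i+2}, with f′(x) = 2x. Iterate:
  r_0 = 11 (mod 19)
  r_1 = 30 (mod 361)
  r_2 = 30 (mod 6859)
  r_3 = 30 (mod 130321)
  r_4 = 30 (mod 2476099)
Final: r_4 = 30, and one checks f(r_4) ≡ 0 mod 19^5.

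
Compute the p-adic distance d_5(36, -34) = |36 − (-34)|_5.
d_5(36, -34) = 1/5

Step 1 — x − y = 36 − (-34) = 70. Step 2 — v_5(70) = 1 (factor: 70 = (5^1 · 14); the sign does not affect v_p). Step 3 — |x − y|_5 = 5^{-1} = 1/5.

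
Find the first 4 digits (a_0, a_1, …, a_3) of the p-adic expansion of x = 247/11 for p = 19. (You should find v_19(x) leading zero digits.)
(a_0, …, a_3) = (0, 15, 1, 12)

v_19(247/11) = 1, so a_0 = ... = a_0 = 0. Factor out: x = 19^1 · u with u = 13/11 a unit in ℤ_19. Expand u iteratively via a_{v+i} = u_i mod 19, u_{i+1} = (u_i − a_{v+i})/19:
  u_0 = 13/11;  a_1 = 15;  u_1 = (u_0 − 15)/19 = -8/11
  u_1 = -8/11;  a_2 = 1;  u_2 = (u_1 − 1)/19 = -1/11
  u_2 = -1/11;  a_3 = 12;  u_3 = (u_2 − 12)/19 = -7/11
Digits: (0, 15, 1, 12).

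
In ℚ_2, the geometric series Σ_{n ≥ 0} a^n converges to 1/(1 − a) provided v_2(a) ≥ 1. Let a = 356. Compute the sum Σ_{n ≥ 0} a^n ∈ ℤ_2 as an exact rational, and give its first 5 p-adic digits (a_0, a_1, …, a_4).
Σ a^n = 1/(1 − a) = -1/355;  first 5 digits = (1, 0, 1, 0, 1)

v_2(a) = 2 ≥ 1, so the series converges in ℤ_2 to 1/(1 − a) = 1/(1 − 356) = -1/355. Expand this rational in ℤ_2: compute digits iteratively via d_i = x_i mod 2, x_{i+1} = (x_i − d_i)/2. The first 5 digits are (1, 0, 1, 0, 1).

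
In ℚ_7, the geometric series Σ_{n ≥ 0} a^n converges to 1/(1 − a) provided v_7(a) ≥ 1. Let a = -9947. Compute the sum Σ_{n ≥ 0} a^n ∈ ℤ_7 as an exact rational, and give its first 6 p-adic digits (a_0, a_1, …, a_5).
Σ a^n = 1/(1 − a) = 1/9948;  first 6 digits = (1, 0, 0, 6, 2, 6)

v_7(a) = 3 ≥ 1, so the series converges in ℤ_7 to 1/(1 − a) = 1/(1 − (-9947)) = 1/9948. Expand this rational in ℤ_7: compute digits iteratively via d_i = x_i mod 7, x_{i+1} = (x_i − d_i)/7. The first 6 digits are (1, 0, 0, 6, 2, 6).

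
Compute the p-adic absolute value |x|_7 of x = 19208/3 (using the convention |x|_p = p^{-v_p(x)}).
|19208/3|_7 = 1/2401

Step 1 — compute v_7(x) by factoring powers of 7 out of the numerator and denominator: v_7(19208/3) = 4. Step 2 — apply |x|_p = p^{-v_p(x)} = 7^{-4} = 1/2401.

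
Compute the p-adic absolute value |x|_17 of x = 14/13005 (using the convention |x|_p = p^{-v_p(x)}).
|14/13005|_17 = 289

Step 1 — compute v_17(x) by factoring powers of 17 out of the numerator and denominator: v_17(14/13005) = -2. Step 2 — apply |x|_p = p^{-v_p(x)} = 17^{2} = 289.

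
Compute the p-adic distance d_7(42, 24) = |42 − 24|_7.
d_7(42, 24) = 1

Step 1 — x − y = 42 − 24 = 18. Step 2 — v_7(18) = 0 (factor: 18 = (7^0 · 18); the sign does not affect v_p). Step 3 — |x − y|_7 = 7^{0} = 1.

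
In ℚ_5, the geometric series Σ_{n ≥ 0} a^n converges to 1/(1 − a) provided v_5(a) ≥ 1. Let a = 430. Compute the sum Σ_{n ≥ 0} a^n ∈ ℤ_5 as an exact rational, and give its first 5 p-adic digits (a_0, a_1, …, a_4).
Σ a^n = 1/(1 − a) = -1/429;  first 5 digits = (1, 1, 3, 3, 3)

v_5(a) = 1 ≥ 1, so the series converges in ℤ_5 to 1/(1 − a) = 1/(1 − 430) = -1/429. Expand this rational in ℤ_5: compute digits iteratively via d_i = x_i mod 5, x_{i+1} = (x_i − d_i)/5. The first 5 digits are (1, 1, 3, 3, 3).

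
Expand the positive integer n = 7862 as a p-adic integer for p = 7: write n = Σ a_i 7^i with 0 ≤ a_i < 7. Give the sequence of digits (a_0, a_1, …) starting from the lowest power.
(a_0, a_1, …) = (1, 3, 6, 1, 3)

Repeated division by 7 gives the digits low-to-high: 7862 = 1 + 3·7^1 + 6·7^2 + 1·7^3 + 3·7^4. Digit sequence: (1, 3, 6, 1, 3).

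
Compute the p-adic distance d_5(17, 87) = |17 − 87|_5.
d_5(17, 87) = 1/5

Step 1 — x − y = 17 − 87 = -70. Step 2 — v_5(-70) = 1 (factor: -70 = −(5^1 · 14); the sign does not affect v_p). Step 3 — |x − y|_5 = 5^{-1} = 1/5.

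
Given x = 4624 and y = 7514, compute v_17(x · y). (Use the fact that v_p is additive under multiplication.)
v_17(34744736) = 4

v_p(x) = 2 (factor: 4624 = 17^2 · 16); v_p(y) = 2 (factor: 7514 = 17^2 · 26). Additivity: v_p(xy) = v_p(x) + v_p(y) = 2 + 2 = 4. (Direct check: xy = 34744736 = 17^4 · (416).)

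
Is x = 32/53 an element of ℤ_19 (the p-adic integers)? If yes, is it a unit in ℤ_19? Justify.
x ∈ ℤ_19^× (unit); v_19(x) = 0

ℤ_19 = {x ∈ ℚ_19 : v_19(x) ≥ 0} and ℤ_19^× = {x ∈ ℤ_19 : v_19(x) = 0}. Here v_19(32/53) = v_19(num) − v_19(den) = 0; compare against these criteria.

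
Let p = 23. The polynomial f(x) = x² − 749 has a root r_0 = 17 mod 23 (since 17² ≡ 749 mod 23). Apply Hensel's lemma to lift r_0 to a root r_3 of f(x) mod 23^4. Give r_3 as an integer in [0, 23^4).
r_3 = 131876 (mod 279841)

Hensel's recurrence: r_{i+1} = r_i − f(r_i)·(f′(r_i))^{-1} mod 23^{i+2}, with f′(x) = 2x. Iterate:
  r_0 = 17 (mod 23)
  r_1 = 155 (mod 529)
  r_2 = 10206 (mod 12167)
  r_3 = 131876 (mod 279841)
Final: r_3 = 131876, and one checks f(r_3) ≡ 0 mod 23^4.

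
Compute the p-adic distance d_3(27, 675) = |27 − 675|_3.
d_3(27, 675) = 1/81

Step 1 — x − y = 27 − 675 = -648. Step 2 — v_3(-648) = 4 (factor: -648 = −(3^4 · 8); the sign does not affect v_p). Step 3 — |x − y|_3 = 3^{-4} = 1/81.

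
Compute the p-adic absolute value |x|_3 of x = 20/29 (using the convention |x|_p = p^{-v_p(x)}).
|20/29|_3 = 1

Step 1 — compute v_3(x) by factoring powers of 3 out of the numerator and denominator: v_3(20/29) = 0. Step 2 — apply |x|_p = p^{-v_p(x)} = 3^{0} = 1.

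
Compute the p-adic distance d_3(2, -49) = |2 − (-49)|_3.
d_3(2, -49) = 1/3

Step 1 — x − y = 2 − (-49) = 51. Step 2 — v_3(51) = 1 (factor: 51 = (3^1 · 17); the sign does not affect v_p). Step 3 — |x − y|_3 = 3^{-1} = 1/3.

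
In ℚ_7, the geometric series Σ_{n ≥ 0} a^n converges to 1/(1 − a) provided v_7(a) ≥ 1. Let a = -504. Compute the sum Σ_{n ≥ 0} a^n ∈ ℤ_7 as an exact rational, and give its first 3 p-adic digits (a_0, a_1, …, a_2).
Σ a^n = 1/(1 − a) = 1/505;  first 3 digits = (1, 5, 0)

v_7(a) = 1 ≥ 1, so the series converges in ℤ_7 to 1/(1 − a) = 1/(1 − (-504)) = 1/505. Expand this rational in ℤ_7: compute digits iteratively via d_i = x_i mod 7, x_{i+1} = (x_i − d_i)/7. The first 3 digits are (1, 5, 0).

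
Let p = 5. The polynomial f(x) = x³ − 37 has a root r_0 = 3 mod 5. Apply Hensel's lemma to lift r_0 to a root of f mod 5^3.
r_2 = 83 (mod 125)

Hensel: r_{i+1} = r_i − f(r_i)/f′(r_i) mod 5^{i+2}, where f′(x) = 3x². Iterate:
  r_0 = 3 (mod 5)
  r_1 = 8 (mod 25)
  r_2 = 83 (mod 125)
Final: r = 83 with f(r) ≡ 0 mod 5^3.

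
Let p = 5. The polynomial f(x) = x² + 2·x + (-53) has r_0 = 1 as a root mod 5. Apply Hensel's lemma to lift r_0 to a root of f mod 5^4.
r_3 = 326 (mod 625)

Hensel: r_{i+1} = r_i − f(r_i)·(f′(r_i))^{-1} mod 5^{i+2}, f′(x) = 2x + 2. Iterate:
  r_0 = 1 (mod 5)
  r_1 = 1 (mod 25)
  r_2 = 76 (mod 125)
  r_3 = 326 (mod 625)
Final: r = 326 satisfies f(r) ≡ 0 mod 5^4.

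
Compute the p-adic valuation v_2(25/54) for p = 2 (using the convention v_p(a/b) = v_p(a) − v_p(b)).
v_2(25/54) = -1

Factor powers of 2 from the numerator and denominator of the reduced fraction: 25 = 2^0 · 25 and 54 = 2^1 · 27. Apply v_p(a/b) = v_p(a) − v_p(b): v_2(25/54) = 0 − 1 = -1.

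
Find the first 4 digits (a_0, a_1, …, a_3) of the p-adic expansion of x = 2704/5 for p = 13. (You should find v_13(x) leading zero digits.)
(a_0, …, a_3) = (0, 0, 11, 2)

v_13(2704/5) = 2, so a_0 = ... = a_1 = 0. Factor out: x = 13^2 · u with u = 16/5 a unit in ℤ_13. Expand u iteratively via a_{v+i} = u_i mod 13, u_{i+1} = (u_i − a_{v+i})/13:
  u_0 = 16/5;  a_2 = 11;  u_1 = (u_0 − 11)/13 = -3/5
  u_1 = -3/5;  a_3 = 2;  u_2 = (u_1 − 2)/13 = -1/5
Digits: (0, 0, 11, 2).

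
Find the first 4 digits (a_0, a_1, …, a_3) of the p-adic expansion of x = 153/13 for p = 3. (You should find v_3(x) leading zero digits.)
(a_0, …, a_3) = (0, 0, 2, 0)

v_3(153/13) = 2, so a_0 = ... = a_1 = 0. Factor out: x = 3^2 · u with u = 17/13 a unit in ℤ_3. Expand u iteratively via a_{v+i} = u_i mod 3, u_{i+1} = (u_i − a_{v+i})/3:
  u_0 = 17/13;  a_2 = 2;  u_1 = (u_0 − 2)/3 = -3/13
  u_1 = -3/13;  a_3 = 0;  u_2 = (u_1 − 0)/3 = -1/13
Digits: (0, 0, 2, 0).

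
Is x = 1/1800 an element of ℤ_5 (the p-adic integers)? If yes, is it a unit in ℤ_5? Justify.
x ∉ ℤ_5 (v_5(x) = -2 < 0)

ℤ_5 = {x ∈ ℚ_5 : v_5(x) ≥ 0} and ℤ_5^× = {x ∈ ℤ_5 : v_5(x) = 0}. Here v_5(1/1800) = v_5(num) − v_5(den) = -2; compare against these criteria.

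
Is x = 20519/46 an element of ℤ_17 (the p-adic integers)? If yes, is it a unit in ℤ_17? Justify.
x ∈ ℤ_17 but not a unit; v_17(x) = 2 > 0

ℤ_17 = {x ∈ ℚ_17 : v_17(x) ≥ 0} and ℤ_17^× = {x ∈ ℤ_17 : v_17(x) = 0}. Here v_17(20519/46) = v_17(num) − v_17(den) = 2; compare against these criteria.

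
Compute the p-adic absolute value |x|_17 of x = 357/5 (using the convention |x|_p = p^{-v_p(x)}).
|357/5|_17 = 1/17

Step 1 — compute v_17(x) by factoring powers of 17 out of the numerator and denominator: v_17(357/5) = 1. Step 2 — apply |x|_p = p^{-v_p(x)} = 17^{-1} = 1/17.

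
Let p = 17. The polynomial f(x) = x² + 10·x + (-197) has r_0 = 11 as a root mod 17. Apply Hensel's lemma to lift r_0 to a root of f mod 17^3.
r_2 = 2918 (mod 4913)

Hensel: r_{i+1} = r_i − f(r_i)·(f′(r_i))^{-1} mod 17^{i+2}, f′(x) = 2x + 10. Iterate:
  r_0 = 11 (mod 17)
  r_1 = 28 (mod 289)
  r_2 = 2918 (mod 4913)
Final: r = 2918 satisfies f(r) ≡ 0 mod 17^3.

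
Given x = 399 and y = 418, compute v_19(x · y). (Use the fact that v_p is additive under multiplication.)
v_19(166782) = 2

v_p(x) = 1 (factor: 399 = 19^1 · 21); v_p(y) = 1 (factor: 418 = 19^1 · 22). Additivity: v_p(xy) = v_p(x) + v_p(y) = 1 + 1 = 2. (Direct check: xy = 166782 = 19^2 · (462).)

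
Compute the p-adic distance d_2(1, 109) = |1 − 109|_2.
d_2(1, 109) = 1/4

Step 1 — x − y = 1 − 109 = -108. Step 2 — v_2(-108) = 2 (factor: -108 = −(2^2 · 27); the sign does not affect v_p). Step 3 — |x − y|_2 = 2^{-2} = 1/4.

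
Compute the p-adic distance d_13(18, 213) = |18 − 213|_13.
d_13(18, 213) = 1/13

Step 1 — x − y = 18 − 213 = -195. Step 2 — v_13(-195) = 1 (factor: -195 = −(13^1 · 15); the sign does not affect v_p). Step 3 — |x − y|_13 = 13^{-1} = 1/13.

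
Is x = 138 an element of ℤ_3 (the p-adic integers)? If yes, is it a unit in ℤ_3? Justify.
x ∈ ℤ_3 but not a unit; v_3(x) = 1 > 0

ℤ_3 = {x ∈ ℚ_3 : v_3(x) ≥ 0} and ℤ_3^× = {x ∈ ℤ_3 : v_3(x) = 0}. Here v_3(138) = v_3(num) − v_3(den) = 1; compare against these criteria.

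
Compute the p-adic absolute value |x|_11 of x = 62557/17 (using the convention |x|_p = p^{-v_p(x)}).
|62557/17|_11 = 1/1331

Step 1 — compute v_11(x) by factoring powers of 11 out of the numerator and denominator: v_11(62557/17) = 3. Step 2 — apply |x|_p = p^{-v_p(x)} = 11^{-3} = 1/1331.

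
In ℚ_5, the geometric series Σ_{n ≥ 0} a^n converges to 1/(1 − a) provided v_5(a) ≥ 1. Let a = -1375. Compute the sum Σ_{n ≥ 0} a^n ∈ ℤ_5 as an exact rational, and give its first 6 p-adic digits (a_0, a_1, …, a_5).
Σ a^n = 1/(1 − a) = 1/1376;  first 6 digits = (1, 0, 0, 4, 2, 4)

v_5(a) = 3 ≥ 1, so the series converges in ℤ_5 to 1/(1 − a) = 1/(1 − (-1375)) = 1/1376. Expand this rational in ℤ_5: compute digits iteratively via d_i = x_i mod 5, x_{i+1} = (x_i − d_i)/5. The first 6 digits are (1, 0, 0, 4, 2, 4).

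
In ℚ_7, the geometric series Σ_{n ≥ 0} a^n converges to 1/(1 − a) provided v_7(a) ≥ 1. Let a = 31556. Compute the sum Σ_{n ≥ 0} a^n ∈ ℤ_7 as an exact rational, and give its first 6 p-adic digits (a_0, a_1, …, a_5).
Σ a^n = 1/(1 − a) = -1/31555;  first 6 digits = (1, 0, 0, 1, 6, 1)

v_7(a) = 3 ≥ 1, so the series converges in ℤ_7 to 1/(1 − a) = 1/(1 − 31556) = -1/31555. Expand this rational in ℤ_7: compute digits iteratively via d_i = x_i mod 7, x_{i+1} = (x_i − d_i)/7. The first 6 digits are (1, 0, 0, 1, 6, 1).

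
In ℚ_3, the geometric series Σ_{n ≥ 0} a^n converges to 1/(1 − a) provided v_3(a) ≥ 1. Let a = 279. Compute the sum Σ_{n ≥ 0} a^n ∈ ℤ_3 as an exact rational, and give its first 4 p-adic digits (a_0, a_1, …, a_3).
Σ a^n = 1/(1 − a) = -1/278;  first 4 digits = (1, 0, 1, 1)

v_3(a) = 2 ≥ 1, so the series converges in ℤ_3 to 1/(1 − a) = 1/(1 − 279) = -1/278. Expand this rational in ℤ_3: compute digits iteratively via d_i = x_i mod 3, x_{i+1} = (x_i − d_i)/3. The first 4 digits are (1, 0, 1, 1).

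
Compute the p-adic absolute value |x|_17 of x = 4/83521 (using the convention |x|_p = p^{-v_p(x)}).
|4/83521|_17 = 83521

Step 1 — compute v_17(x) by factoring powers of 17 out of the numerator and denominator: v_17(4/83521) = -4. Step 2 — apply |x|_p = p^{-v_p(x)} = 17^{4} = 83521.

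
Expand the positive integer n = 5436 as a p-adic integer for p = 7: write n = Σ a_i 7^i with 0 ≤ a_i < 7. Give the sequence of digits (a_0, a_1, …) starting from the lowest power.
(a_0, a_1, …) = (4, 6, 5, 1, 2)

Repeated division by 7 gives the digits low-to-high: 5436 = 4 + 6·7^1 + 5·7^2 + 1·7^3 + 2·7^4. Digit sequence: (4, 6, 5, 1, 2).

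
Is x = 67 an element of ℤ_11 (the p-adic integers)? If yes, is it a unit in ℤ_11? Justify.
x ∈ ℤ_11^× (unit); v_11(x) = 0

ℤ_11 = {x ∈ ℚ_11 : v_11(x) ≥ 0} and ℤ_11^× = {x ∈ ℤ_11 : v_11(x) = 0}. Here v_11(67) = v_11(num) − v_11(den) = 0; compare against these criteria.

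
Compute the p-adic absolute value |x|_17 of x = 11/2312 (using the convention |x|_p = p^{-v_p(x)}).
|11/2312|_17 = 289

Step 1 — compute v_17(x) by factoring powers of 17 out of the numerator and denominator: v_17(11/2312) = -2. Step 2 — apply |x|_p = p^{-v_p(x)} = 17^{2} = 289.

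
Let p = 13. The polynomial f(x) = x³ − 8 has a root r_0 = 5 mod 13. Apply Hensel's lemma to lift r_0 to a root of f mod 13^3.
r_2 = 2072 (mod 2197)

Hensel: r_{i+1} = r_i − f(r_i)/f′(r_i) mod 13^{i+2}, where f′(x) = 3x². Iterate:
  r_0 = 5 (mod 13)
  r_1 = 44 (mod 169)
  r_2 = 2072 (mod 2197)
Final: r = 2072 with f(r) ≡ 0 mod 13^3.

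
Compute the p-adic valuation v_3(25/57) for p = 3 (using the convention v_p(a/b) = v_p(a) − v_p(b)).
v_3(25/57) = -1

Factor powers of 3 from the numerator and denominator of the reduced fraction: 25 = 3^0 · 25 and 57 = 3^1 · 19. Apply v_p(a/b) = v_p(a) − v_p(b): v_3(25/57) = 0 − 1 = -1.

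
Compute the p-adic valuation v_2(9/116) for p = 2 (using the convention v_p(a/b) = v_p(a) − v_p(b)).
v_2(9/116) = -2

Factor powers of 2 from the numerator and denominator of the reduced fraction: 9 = 2^0 · 9 and 116 = 2^2 · 29. Apply v_p(a/b) = v_p(a) − v_p(b): v_2(9/116) = 0 − 2 = -2.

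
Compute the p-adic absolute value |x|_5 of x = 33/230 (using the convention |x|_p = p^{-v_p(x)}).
|33/230|_5 = 5

Step 1 — compute v_5(x) by factoring powers of 5 out of the numerator and denominator: v_5(33/230) = -1. Step 2 — apply |x|_p = p^{-v_p(x)} = 5^{1} = 5.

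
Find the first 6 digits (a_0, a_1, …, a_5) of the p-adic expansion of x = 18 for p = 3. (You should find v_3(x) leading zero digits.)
(a_0, …, a_5) = (0, 0, 2, 0, 0, 0)

v_3(18) = 2, so a_0 = ... = a_1 = 0. Factor out: x = 3^2 · u with u = 2 a unit in ℤ_3. Expand u iteratively via a_{v+i} = u_i mod 3, u_{i+1} = (u_i − a_{v+i})/3:
  u_0 = 2;  a_2 = 2;  u_1 = (u_0 − 2)/3 = 0
  u_1 = 0;  a_3 = 0;  u_2 = (u_1 − 0)/3 = 0
  u_2 = 0;  a_4 = 0;  u_3 = (u_2 − 0)/3 = 0
  u_3 = 0;  a_5 = 0;  u_4 = (u_3 − 0)/3 = 0
Digits: (0, 0, 2, 0, 0, 0).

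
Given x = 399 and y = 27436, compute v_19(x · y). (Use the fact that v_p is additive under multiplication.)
v_19(10946964) = 4

v_p(x) = 1 (factor: 399 = 19^1 · 21); v_p(y) = 3 (factor: 27436 = 19^3 · 4). Additivity: v_p(xy) = v_p(x) + v_p(y) = 1 + 3 = 4. (Direct check: xy = 10946964 = 19^4 · (84).)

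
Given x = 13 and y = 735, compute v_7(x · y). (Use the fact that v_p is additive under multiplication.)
v_7(9555) = 2

v_p(x) = 0 (factor: 13 = 7^0 · 13); v_p(y) = 2 (factor: 735 = 7^2 · 15). Additivity: v_p(xy) = v_p(x) + v_p(y) = 0 + 2 = 2. (Direct check: xy = 9555 = 7^2 · (195).)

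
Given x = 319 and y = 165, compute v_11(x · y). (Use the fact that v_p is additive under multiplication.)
v_11(52635) = 2

v_p(x) = 1 (factor: 319 = 11^1 · 29); v_p(y) = 1 (factor: 165 = 11^1 · 15). Additivity: v_p(xy) = v_p(x) + v_p(y) = 1 + 1 = 2. (Direct check: xy = 52635 = 11^2 · (435).)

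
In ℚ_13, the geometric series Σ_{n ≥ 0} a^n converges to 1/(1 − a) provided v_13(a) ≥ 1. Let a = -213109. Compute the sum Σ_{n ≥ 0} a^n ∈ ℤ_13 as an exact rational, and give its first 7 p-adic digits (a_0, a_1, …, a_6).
Σ a^n = 1/(1 − a) = 1/213110;  first 7 digits = (1, 0, 0, 7, 5, 12, 9)

v_13(a) = 3 ≥ 1, so the series converges in ℤ_13 to 1/(1 − a) = 1/(1 − (-213109)) = 1/213110. Expand this rational in ℤ_13: compute digits iteratively via d_i = x_i mod 13, x_{i+1} = (x_i − d_i)/13. The first 7 digits are (1, 0, 0, 7, 5, 12, 9).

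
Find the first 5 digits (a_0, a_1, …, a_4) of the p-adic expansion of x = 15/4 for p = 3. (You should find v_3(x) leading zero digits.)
(a_0, …, a_4) = (0, 2, 2, 0, 2)

v_3(15/4) = 1, so a_0 = ... = a_0 = 0. Factor out: x = 3^1 · u with u = 5/4 a unit in ℤ_3. Expand u iteratively via a_{v+i} = u_i mod 3, u_{i+1} = (u_i − a_{v+i})/3:
  u_0 = 5/4;  a_1 = 2;  u_1 = (u_0 − 2)/3 = -1/4
  u_1 = -1/4;  a_2 = 2;  u_2 = (u_1 − 2)/3 = -3/4
  u_2 = -3/4;  a_3 = 0;  u_3 = (u_2 − 0)/3 = -1/4
  u_3 = -1/4;  a_4 = 2;  u_4 = (u_3 − 2)/3 = -3/4
Digits: (0, 2, 2, 0, 2).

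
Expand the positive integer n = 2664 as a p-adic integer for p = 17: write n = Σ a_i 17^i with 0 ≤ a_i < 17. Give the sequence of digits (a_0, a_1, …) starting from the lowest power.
(a_0, a_1, …) = (12, 3, 9)

Repeated division by 17 gives the digits low-to-high: 2664 = 12 + 3·17^1 + 9·17^2. Digit sequence: (12, 3, 9).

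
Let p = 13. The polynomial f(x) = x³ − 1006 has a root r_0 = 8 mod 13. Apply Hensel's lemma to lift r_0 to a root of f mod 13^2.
r_1 = 125 (mod 169)

Hensel: r_{i+1} = r_i − f(r_i)/f′(r_i) mod 13^{i+2}, where f′(x) = 3x². Iterate:
  r_0 = 8 (mod 13)
  r_1 = 125 (mod 169)
Final: r = 125 with f(r) ≡ 0 mod 13^2.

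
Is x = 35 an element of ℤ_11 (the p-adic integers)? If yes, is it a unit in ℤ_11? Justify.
x ∈ ℤ_11^× (unit); v_11(x) = 0

ℤ_11 = {x ∈ ℚ_11 : v_11(x) ≥ 0} and ℤ_11^× = {x ∈ ℤ_11 : v_11(x) = 0}. Here v_11(35) = v_11(num) − v_11(den) = 0; compare against these criteria.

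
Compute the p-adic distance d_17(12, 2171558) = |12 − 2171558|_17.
d_17(12, 2171558) = 1/83521

Step 1 — x − y = 12 − 2171558 = -2171546. Step 2 — v_17(-2171546) = 4 (factor: -2171546 = −(17^4 · 26); the sign does not affect v_p). Step 3 — |x − y|_17 = 17^{-4} = 1/83521.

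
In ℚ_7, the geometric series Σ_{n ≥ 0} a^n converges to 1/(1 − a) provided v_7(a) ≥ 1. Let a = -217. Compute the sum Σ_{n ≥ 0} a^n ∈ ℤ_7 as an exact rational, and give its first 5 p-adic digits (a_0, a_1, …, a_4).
Σ a^n = 1/(1 − a) = 1/218;  first 5 digits = (1, 4, 4, 4, 2)

v_7(a) = 1 ≥ 1, so the series converges in ℤ_7 to 1/(1 − a) = 1/(1 − (-217)) = 1/218. Expand this rational in ℤ_7: compute digits iteratively via d_i = x_i mod 7, x_{i+1} = (x_i − d_i)/7. The first 5 digits are (1, 4, 4, 4, 2).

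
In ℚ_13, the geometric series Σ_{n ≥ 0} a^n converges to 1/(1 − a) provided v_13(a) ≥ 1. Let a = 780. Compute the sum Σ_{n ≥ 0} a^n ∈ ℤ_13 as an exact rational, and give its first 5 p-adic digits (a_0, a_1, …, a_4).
Σ a^n = 1/(1 − a) = -1/779;  first 5 digits = (1, 8, 3, 9, 10)

v_13(a) = 1 ≥ 1, so the series converges in ℤ_13 to 1/(1 − a) = 1/(1 − 780) = -1/779. Expand this rational in ℤ_13: compute digits iteratively via d_i = x_i mod 13, x_{i+1} = (x_i − d_i)/13. The first 5 digits are (1, 8, 3, 9, 10).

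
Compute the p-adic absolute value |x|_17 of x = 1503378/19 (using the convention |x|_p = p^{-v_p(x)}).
|1503378/19|_17 = 1/83521

Step 1 — compute v_17(x) by factoring powers of 17 out of the numerator and denominator: v_17(1503378/19) = 4. Step 2 — apply |x|_p = p^{-v_p(x)} = 17^{-4} = 1/83521.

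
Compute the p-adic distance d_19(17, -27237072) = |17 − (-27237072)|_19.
d_19(17, -27237072) = 1/2476099

Step 1 — x − y = 17 − (-27237072) = 27237089. Step 2 — v_19(27237089) = 5 (factor: 27237089 = (19^5 · 11); the sign does not affect v_p). Step 3 — |x − y|_19 = 19^{-5} = 1/2476099.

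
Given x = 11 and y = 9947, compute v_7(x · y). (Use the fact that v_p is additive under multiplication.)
v_7(109417) = 3

v_p(x) = 0 (factor: 11 = 7^0 · 11); v_p(y) = 3 (factor: 9947 = 7^3 · 29). Additivity: v_p(xy) = v_p(x) + v_p(y) = 0 + 3 = 3. (Direct check: xy = 109417 = 7^3 · (319).)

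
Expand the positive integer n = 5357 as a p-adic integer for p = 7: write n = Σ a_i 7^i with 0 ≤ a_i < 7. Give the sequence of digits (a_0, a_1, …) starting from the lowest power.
(a_0, a_1, …) = (2, 2, 4, 1, 2)

Repeated division by 7 gives the digits low-to-high: 5357 = 2 + 2·7^1 + 4·7^2 + 1·7^3 + 2·7^4. Digit sequence: (2, 2, 4, 1, 2).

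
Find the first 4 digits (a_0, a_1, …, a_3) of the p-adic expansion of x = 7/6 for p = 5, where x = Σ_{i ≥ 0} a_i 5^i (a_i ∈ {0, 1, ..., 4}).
(a_0, …, a_3) = (2, 4, 0, 4)

v_5(7/6) = 0 (numerator and denominator both coprime to 5), so x ∈ ℤ_5^×. Compute digits iteratively via a_i = x_i mod 5, x_{i+1} = (x_i − a_i)/5, with x_0 = x:
  x_0 = 7/6;  a_0 = 2;  x_1 = (x_0 − 2)/5 = -1/6
  x_1 = -1/6;  a_1 = 4;  x_2 = (x_1 − 4)/5 = -5/6
  x_2 = -5/6;  a_2 = 0;  x_3 = (x_2 − 0)/5 = -1/6
  x_3 = -1/6;  a_3 = 4;  x_4 = (x_3 − 4)/5 = -5/6
Digits: (2, 4, 0, 4).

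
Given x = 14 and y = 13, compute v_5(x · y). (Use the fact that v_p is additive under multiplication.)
v_5(182) = 0

v_p(x) = 0 (factor: 14 = 5^0 · 14); v_p(y) = 0 (factor: 13 = 5^0 · 13). Additivity: v_p(xy) = v_p(x) + v_p(y) = 0 + 0 = 0. (Direct check: xy = 182 = 5^0 · (182).)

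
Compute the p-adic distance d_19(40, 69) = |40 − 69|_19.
d_19(40, 69) = 1

Step 1 — x − y = 40 − 69 = -29. Step 2 — v_19(-29) = 0 (factor: -29 = −(19^0 · 29); the sign does not affect v_p). Step 3 — |x − y|_19 = 19^{0} = 1.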